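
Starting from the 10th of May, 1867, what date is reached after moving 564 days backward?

the 23rd of October, 1865

Count 564 days before May 10, 1867:
October 23, 1865 → October 23, 1866: 365 days.
October 1866: 31 − 23 = 8 days remain.
Then November (30), December (31), January (31), February 1867 (28), March (31), April (30): 30 + 31 + 31 + 28 + 31 + 30 = 181 days.
May 1–10, 1867: 10 days.
Residual: 199 days.
Total: 564 days.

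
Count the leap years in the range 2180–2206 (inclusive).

6

Years divisible by 4 in [2180, 2206]: 2180, 2184, 2188, 2192, 2196, 2200, 2204.
Of these, 2200 is divisible by 100 but not 400, so not leap.
Leap years: 7 − 1 = 6.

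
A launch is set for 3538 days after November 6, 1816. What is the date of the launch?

July 15, 1826

Count 3538 days after November 6, 1816:
From November 6, 1816 to November 6, 1825: 9 years, of which 2 contain a Feb 29 — 7×365 + 2×366 = 3287 days.
November 1825: 30 − 6 = 24 days remain.
Then December (31), January (31), February 1826 (28), March (31), April (30), May (31), June (30): 31 + 31 + 28 + 31 + 30 + 31 + 30 = 212 days.
July 1–15, 1826: 15 days.
Residual: 251 days.
Total: 3538 days.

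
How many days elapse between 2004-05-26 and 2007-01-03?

952

May 26, 2004 → May 26, 2005: 365 days.
May 26, 2005 → May 26, 2006: 365 days.
May 2006: 31 − 26 = 5 days remain.
Then June (30), July (31), August (31), September (30), October (31), November (30), December (31): 30 + 31 + 31 + 30 + 31 + 30 + 31 = 214 days.
January 1–3, 2007: 3 days.
Residual: 222 days.
Total: 952 days.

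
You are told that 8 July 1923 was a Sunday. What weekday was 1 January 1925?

Thursday

Day-of-year of July 8, 1923: 189.
Day-of-year of January 1, 1925: 1.
1923 has 365 days, so 365 − 189 = 176 days remain in 1923.
Full years: 1924: 366. Sum = 366.
Total: 176 + 366 + 1 = 543 days.
543 mod 7 = 4, so 4 days after Sunday is Thursday.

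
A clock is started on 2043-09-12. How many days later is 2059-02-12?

Day-of-year of September 12, 2043: 255.
Day-of-year of February 12, 2059: 43.
2043 has 365 days, so 365 − 255 = 110 days remain in 2043.
Full years 2044–2058: 11 common + 4 leap = 11×365 + 4×366 = 5479 days.
Total: 110 + 5479 + 43 = 5632 days.

5632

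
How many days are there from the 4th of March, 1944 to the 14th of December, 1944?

March 1944: 31 − 4 = 27 days remain.
Then April (30), May (31), June (30), July (31), August (31), September (30), October (31), November (30): 30 + 31 + 30 + 31 + 31 + 30 + 31 + 30 = 244 days.
December 1–14, 1944: 14 days.
Total: 27 + 244 + 14 = 285 days.

285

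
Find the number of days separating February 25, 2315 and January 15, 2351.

From February 25, 2315 to February 25, 2350: 35 years, of which 9 contain a Feb 29 — 26×365 + 9×366 = 12784 days.
February 2350: 28 − 25 = 3 days remain (2350 is not a leap year, so February has 28 days).
Then 10 full months totalling 306 days.
January 1–15, 2351: 15 days.
Residual: 324 days.
Total: 13108 days.

13108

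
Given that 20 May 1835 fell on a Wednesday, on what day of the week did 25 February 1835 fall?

Count forward from the earlier date (February 25, 1835) to the later (May 20, 1835):
February 1835: 28 − 25 = 3 days remain (1835 is not a leap year, so February has 28 days).
Then March (31), April (30): 31 + 30 = 61 days.
May 1–20, 1835: 20 days.
Total: 3 + 61 + 20 = 84 days.
84 is a multiple of 7, so 25 February 1835 falls on the same weekday: Wednesday.

Wednesday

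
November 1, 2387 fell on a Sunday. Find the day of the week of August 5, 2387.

Count forward from the earlier date (August 5, 2387) to the later (November 1, 2387):
August 2387: 31 − 5 = 26 days remain.
Then September (30), October (31): 30 + 31 = 61 days.
November 1, 2387: 1 day.
Total: 26 + 61 + 1 = 88 days.
88 mod 7 = 4, so 4 days before Sunday is Wednesday.

Wednesday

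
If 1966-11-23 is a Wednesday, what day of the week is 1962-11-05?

Monday

Count forward from the earlier date (November 5, 1962) to the later (November 23, 1966):
November 5, 1962 → November 5, 1963: 365 days.
November 5, 1963 → November 5, 1964: 366 days (1964 is a leap year).
November 5, 1964 → November 5, 1965: 365 days.
November 5, 1965 → November 5, 1966: 365 days.
Within November 1966: 23 − 5 = 18 days.
Total: 1479 days.
1479 mod 7 = 2, so 2 days before Wednesday is Monday.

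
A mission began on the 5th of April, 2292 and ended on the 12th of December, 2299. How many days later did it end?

Day-of-year of April 5, 2292: 96.
Day-of-year of December 12, 2299: 346.
2292 has 366 days, so 366 − 96 = 270 days remain in 2292.
Full years: 2293: 365; 2294: 365; 2295: 365; 2296: 366; 2297: 365; 2298: 365. Sum = 2191.
Total: 270 + 2191 + 346 = 2807 days.

2807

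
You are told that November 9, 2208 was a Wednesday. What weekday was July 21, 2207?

Tuesday

Count forward from the earlier date (July 21, 2207) to the later (November 9, 2208):
July 21, 2207 → July 21, 2208: 366 days (2208 is a leap year).
July 2208: 31 − 21 = 10 days remain.
Then August (31), September (30), October (31): 31 + 30 + 31 = 92 days.
November 1–9, 2208: 9 days.
Residual: 111 days.
Total: 477 days.
477 mod 7 = 1, so 1 day before Wednesday is Tuesday.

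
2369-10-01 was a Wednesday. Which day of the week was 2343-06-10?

Count forward from the earlier date (June 10, 2343) to the later (October 1, 2369):
Day-of-year of June 10, 2343: 161.
Day-of-year of October 1, 2369: 274.
2343 has 365 days, so 365 − 161 = 204 days remain in 2343.
Full years 2344–2368: 18 common + 7 leap = 18×365 + 7×366 = 9132 days.
Total: 204 + 9132 + 274 = 9610 days.
9610 mod 7 = 6, so 6 days before Wednesday is Thursday.

Thursday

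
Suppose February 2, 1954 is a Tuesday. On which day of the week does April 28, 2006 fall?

From February 2, 1954 to February 2, 2006: 52 years, of which 13 contain a Feb 29 — 39×365 + 13×366 = 18993 days.
(2000 is a leap year (divisible by 400).)
February 2006: 28 − 2 = 26 days remain (2006 is not a leap year, so February has 28 days).
Then March (31): 31 days.
April 1–28, 2006: 28 days.
Residual: 85 days.
Total: 19078 days.
19078 mod 7 = 3, so 3 days after Tuesday is Friday.

Friday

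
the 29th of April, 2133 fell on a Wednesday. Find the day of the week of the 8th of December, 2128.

Count forward from the earlier date (December 8, 2128) to the later (April 29, 2133):
December 8, 2128 → December 8, 2129: 365 days.
December 8, 2129 → December 8, 2130: 365 days.
December 8, 2130 → December 8, 2131: 365 days.
December 8, 2131 → December 8, 2132: 366 days (2132 is a leap year).
December 2132: 31 − 8 = 23 days remain.
Then January (31), February 2133 (28), March (31): 31 + 28 + 31 = 90 days.
April 1–29, 2133: 29 days.
Residual: 142 days.
Total: 1603 days.
1603 is a multiple of 7, so the 8th of December, 2128 falls on the same weekday: Wednesday.

Wednesday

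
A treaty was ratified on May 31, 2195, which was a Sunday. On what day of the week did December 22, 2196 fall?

May 2195: 31 − 31 = 0 days remain.
Then 18 full months totalling 549 days.
December 1–22, 2196: 22 days.
Total: 0 + 549 + 22 = 571 days.
571 mod 7 = 4, so 4 days after Sunday is Thursday.

Thursday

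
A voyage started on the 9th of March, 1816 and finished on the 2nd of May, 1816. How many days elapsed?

54

March 1816: 31 − 9 = 22 days remain.
Then April (30): 30 days.
May 1–2, 1816: 2 days.
Total: 22 + 30 + 2 = 54 days.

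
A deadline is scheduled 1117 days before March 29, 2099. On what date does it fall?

March 7, 2096

Count 1117 days before March 29, 2099:
March 7, 2096 → March 7, 2097: 365 days.
March 7, 2097 → March 7, 2098: 365 days.
March 7, 2098 → March 7, 2099: 365 days.
Within March 2099: 29 − 7 = 22 days.
Total: 1117 days.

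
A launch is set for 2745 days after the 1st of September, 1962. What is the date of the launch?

the 8th of March, 1970

Count 2745 days after September 1, 1962:
From September 1, 1962 to September 1, 1969: 7 years, of which 2 contain a Feb 29 — 5×365 + 2×366 = 2557 days.
September 1969: 30 − 1 = 29 days remain.
Then October (31), November (30), December (31), January (31), February 1970 (28): 31 + 30 + 31 + 31 + 28 = 151 days.
March 1–8, 1970: 8 days.
Residual: 188 days.
Total: 2745 days.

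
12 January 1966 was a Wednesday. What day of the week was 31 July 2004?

From January 12, 1966 to January 12, 2004: 38 years, of which 9 contain a Feb 29 — 29×365 + 9×366 = 13879 days.
(2000 is a leap year (divisible by 400).)
January 2004: 31 − 12 = 19 days remain.
Then February 2004 (29), March (31), April (30), May (31), June (30): 29 + 31 + 30 + 31 + 30 = 151 days.
July 1–31, 2004: 31 days.
Residual: 201 days.
Total: 14080 days.
14080 mod 7 = 3, so 3 days after Wednesday is Saturday.

Saturday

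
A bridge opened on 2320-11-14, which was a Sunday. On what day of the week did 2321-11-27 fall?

Sunday

November 2320: 30 − 14 = 16 days remain.
Then 11 full months totalling 335 days.
November 1–27, 2321: 27 days.
Total: 16 + 335 + 27 = 378 days.
378 is a multiple of 7, so 2321-11-27 falls on the same weekday: Sunday.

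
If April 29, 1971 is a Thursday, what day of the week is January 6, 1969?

Count forward from the earlier date (January 6, 1969) to the later (April 29, 1971):
January 6, 1969 → January 6, 1970: 365 days.
January 6, 1970 → January 6, 1971: 365 days.
January 1971: 31 − 6 = 25 days remain.
Then February 1971 (28), March (31): 28 + 31 = 59 days.
April 1–29, 1971: 29 days.
Residual: 113 days.
Total: 843 days.
843 mod 7 = 3, so 3 days before Thursday is Monday.

Monday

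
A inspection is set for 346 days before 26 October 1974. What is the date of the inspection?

14 November 1973

Count 346 days before October 26, 1974:
November 1973: 30 − 14 = 16 days remain.
Then 10 full months totalling 304 days.
October 1–26, 1974: 26 days.
Total: 16 + 304 + 26 = 346 days.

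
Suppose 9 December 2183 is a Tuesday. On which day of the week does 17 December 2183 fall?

Within December 2183: 17 − 9 = 8 days.
8 mod 7 = 1, so 1 day after Tuesday is Wednesday.

Wednesday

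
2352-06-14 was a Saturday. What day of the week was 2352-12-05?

Friday

June 2352: 30 − 14 = 16 days remain.
Then July (31), August (31), September (30), October (31), November (30): 31 + 31 + 30 + 31 + 30 = 153 days.
December 1–5, 2352: 5 days.
Total: 16 + 153 + 5 = 174 days.
174 mod 7 = 6, so 6 days after Saturday is Friday.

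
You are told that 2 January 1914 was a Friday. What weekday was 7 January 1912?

Sunday

Count forward from the earlier date (January 7, 1912) to the later (January 2, 1914):
January 1912: 31 − 7 = 24 days remain.
Then 23 full months totalling 700 days.
January 1–2, 1914: 2 days.
Total: 24 + 700 + 2 = 726 days.
726 mod 7 = 5, so 5 days before Friday is Sunday.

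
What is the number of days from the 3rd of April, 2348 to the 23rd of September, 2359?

4190

From April 3, 2348 to April 3, 2359: 11 years, of which 2 contain a Feb 29 — 9×365 + 2×366 = 4017 days.
April 2359: 30 − 3 = 27 days remain.
Then May (31), June (30), July (31), August (31): 31 + 30 + 31 + 31 = 123 days.
September 1–23, 2359: 23 days.
Residual: 173 days.
Total: 4190 days.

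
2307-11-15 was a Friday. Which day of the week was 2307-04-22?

Monday

Count forward from the earlier date (April 22, 2307) to the later (November 15, 2307):
April 2307: 30 − 22 = 8 days remain.
Then May (31), June (30), July (31), August (31), September (30), October (31): 31 + 30 + 31 + 31 + 30 + 31 = 184 days.
November 1–15, 2307: 15 days.
Total: 8 + 184 + 15 = 207 days.
207 mod 7 = 4, so 4 days before Friday is Monday.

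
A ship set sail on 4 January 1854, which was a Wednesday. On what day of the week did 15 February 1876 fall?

From January 4, 1854 to January 4, 1876: 22 years, of which 5 contain a Feb 29 — 17×365 + 5×366 = 8035 days.
January 1876: 31 − 4 = 27 days remain.
February 1–15, 1876: 15 days (1876 is a leap year).
Residual: 42 days.
Total: 8077 days.
8077 mod 7 = 6, so 6 days after Wednesday is Tuesday.

Tuesday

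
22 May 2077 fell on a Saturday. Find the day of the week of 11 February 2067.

Count forward from the earlier date (February 11, 2067) to the later (May 22, 2077):
Day-of-year of February 11, 2067: 42.
Day-of-year of May 22, 2077: 142.
2067 has 365 days, so 365 − 42 = 323 days remain in 2067.
Full years 2068–2076: 6 common + 3 leap = 6×365 + 3×366 = 3288 days.
Total: 323 + 3288 + 142 = 3753 days.
3753 mod 7 = 1, so 1 day before Saturday is Friday.

Friday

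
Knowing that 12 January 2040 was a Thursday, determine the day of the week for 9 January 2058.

Wednesday

From January 12, 2040 to January 12, 2057: 17 years, of which 5 contain a Feb 29 — 12×365 + 5×366 = 6210 days.
January 2057: 31 − 12 = 19 days remain.
Then 11 full months totalling 334 days.
January 1–9, 2058: 9 days.
Residual: 362 days.
Total: 6572 days.
6572 mod 7 = 6, so 6 days after Thursday is Wednesday.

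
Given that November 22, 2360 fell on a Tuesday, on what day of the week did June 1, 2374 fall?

Day-of-year of November 22, 2360: 327.
Day-of-year of June 1, 2374: 152.
2360 has 366 days, so 366 − 327 = 39 days remain in 2360.
Full years 2361–2373: 10 common + 3 leap = 10×365 + 3×366 = 4748 days.
Total: 39 + 4748 + 152 = 4939 days.
4939 mod 7 = 4, so 4 days after Tuesday is Saturday.

Saturday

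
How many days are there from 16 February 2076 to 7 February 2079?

1087

February 16, 2076 → February 16, 2077: 366 days (2076 is a leap year).
February 16, 2077 → February 16, 2078: 365 days.
February 2078: 28 − 16 = 12 days remain (2078 is not a leap year, so February has 28 days).
Then 11 full months totalling 337 days.
February 1–7, 2079: 7 days (2079 is not a leap year).
Residual: 356 days.
Total: 1087 days.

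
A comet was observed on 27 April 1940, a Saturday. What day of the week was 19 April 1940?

Friday

Count forward from the earlier date (April 19, 1940) to the later (April 27, 1940):
Within April 1940: 27 − 19 = 8 days.
8 mod 7 = 1, so 1 day before Saturday is Friday.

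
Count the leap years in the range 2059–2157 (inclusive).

24

Years divisible by 4: 2060, 2064, …, 2156 — 25 in all.
Of these, 2100 is divisible by 100 but not 400, so not leap.
Leap years: 25 − 1 = 24.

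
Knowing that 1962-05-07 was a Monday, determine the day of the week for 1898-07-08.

Count forward from the earlier date (July 8, 1898) to the later (May 7, 1962):
Day-of-year of July 8, 1898: 189.
Day-of-year of May 7, 1962: 127.
1898 has 365 days, so 365 − 189 = 176 days remain in 1898.
Full years 1899–1961: 48 common + 15 leap = 48×365 + 15×366 = 23010 days.
Total: 176 + 23010 + 127 = 23313 days.
23313 mod 7 = 3, so 3 days before Monday is Friday.

Friday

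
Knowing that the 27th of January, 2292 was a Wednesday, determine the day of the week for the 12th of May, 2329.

From January 27, 2292 to January 27, 2329: 37 years, of which 9 contain a Feb 29 — 28×365 + 9×366 = 13514 days.
(2300 is not a leap year (divisible by 100 but not 400).)
January 2329: 31 − 27 = 4 days remain.
Then February 2329 (28), March (31), April (30): 28 + 31 + 30 = 89 days.
May 1–12, 2329: 12 days.
Residual: 105 days.
Total: 13619 days.
13619 mod 7 = 4, so 4 days after Wednesday is Sunday.

Sunday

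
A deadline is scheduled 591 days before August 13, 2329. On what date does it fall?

December 31, 2327

Count 591 days before August 13, 2329:
Day-of-year of December 31, 2327: 365.
Day-of-year of August 13, 2329: 225.
2327 has 365 days, so 365 − 365 = 0 days remain in 2327.
Full years: 2328: 366. Sum = 366.
Total: 0 + 366 + 225 = 591 days.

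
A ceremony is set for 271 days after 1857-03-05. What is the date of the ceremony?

1857-12-01

Count 271 days after March 5, 1857:
March 1857: 31 − 5 = 26 days remain.
Then April (30), May (31), June (30), July (31), August (31), September (30), October (31), November (30): 30 + 31 + 30 + 31 + 31 + 30 + 31 + 30 = 244 days.
December 1, 1857: 1 day.
Total: 26 + 244 + 1 = 271 days.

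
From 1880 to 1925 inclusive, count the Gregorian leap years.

11

Years divisible by 4 in [1880, 1925]: 1880, 1884, 1888, 1892, 1896, 1900, 1904, 1908, 1912, 1916, 1920, 1924.
Of these, 1900 is divisible by 100 but not 400, so not leap.
Leap years: 12 − 1 = 11.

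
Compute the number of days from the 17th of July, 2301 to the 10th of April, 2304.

Day-of-year of July 17, 2301: 198.
Day-of-year of April 10, 2304: 101.
2301 has 365 days, so 365 − 198 = 167 days remain in 2301.
Full years: 2302: 365; 2303: 365. Sum = 730.
Total: 167 + 730 + 101 = 998 days.

998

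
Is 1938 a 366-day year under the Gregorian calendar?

No

1938 is not a leap year.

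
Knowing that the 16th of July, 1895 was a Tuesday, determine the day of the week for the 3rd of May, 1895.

Friday

Count forward from the earlier date (May 3, 1895) to the later (July 16, 1895):
May 1895: 31 − 3 = 28 days remain.
Then June (30): 30 days.
July 1–16, 1895: 16 days.
Total: 28 + 30 + 16 = 74 days.
74 mod 7 = 4, so 4 days before Tuesday is Friday.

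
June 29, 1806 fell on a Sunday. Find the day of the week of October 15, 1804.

Monday

Count forward from the earlier date (October 15, 1804) to the later (June 29, 1806):
October 1804: 31 − 15 = 16 days remain.
Then 19 full months totalling 577 days.
June 1–29, 1806: 29 days.
Total: 16 + 577 + 29 = 622 days.
622 mod 7 = 6, so 6 days before Sunday is Monday.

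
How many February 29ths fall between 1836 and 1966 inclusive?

Years divisible by 4: 1836, 1840, …, 1964 — 33 in all.
Of these, 1900 is divisible by 100 but not 400, so not leap.
Leap years: 33 − 1 = 32.

32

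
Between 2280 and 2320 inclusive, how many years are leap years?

10

Years divisible by 4 in [2280, 2320]: 2280, 2284, 2288, 2292, 2296, 2300, 2304, 2308, 2312, 2316, 2320.
Of these, 2300 is divisible by 100 but not 400, so not leap.
Leap years: 11 − 1 = 10.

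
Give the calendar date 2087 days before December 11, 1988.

March 26, 1983

Count 2087 days before December 11, 1988:
March 26, 1983 → March 26, 1984: 366 days (1984 is a leap year).
March 26, 1984 → March 26, 1985: 365 days.
March 26, 1985 → March 26, 1986: 365 days.
March 26, 1986 → March 26, 1987: 365 days.
March 26, 1987 → March 26, 1988: 366 days (1988 is a leap year).
March 1988: 31 − 26 = 5 days remain.
Then April (30), May (31), June (30), July (31), August (31), September (30), October (31), November (30): 30 + 31 + 30 + 31 + 31 + 30 + 31 + 30 = 244 days.
December 1–11, 1988: 11 days.
Residual: 260 days.
Total: 2087 days.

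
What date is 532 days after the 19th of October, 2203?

the 3rd of April, 2205

Count 532 days after October 19, 2203:
October 2203: 31 − 19 = 12 days remain.
Then 17 full months totalling 517 days.
April 1–3, 2205: 3 days.
Total: 12 + 517 + 3 = 532 days.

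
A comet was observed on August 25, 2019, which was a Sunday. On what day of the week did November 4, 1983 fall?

Friday

Count forward from the earlier date (November 4, 1983) to the later (August 25, 2019):
From November 4, 1983 to November 4, 2018: 35 years, of which 9 contain a Feb 29 — 26×365 + 9×366 = 12784 days.
(2000 is a leap year (divisible by 400).)
November 2018: 30 − 4 = 26 days remain.
Then December (31), January (31), February 2019 (28), March (31), April (30), May (31), June (30), July (31): 31 + 31 + 28 + 31 + 30 + 31 + 30 + 31 = 243 days.
August 1–25, 2019: 25 days.
Residual: 294 days.
Total: 13078 days.
13078 mod 7 = 2, so 2 days before Sunday is Friday.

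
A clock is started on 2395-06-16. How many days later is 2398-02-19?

979

June 16, 2395 → June 16, 2396: 366 days (2396 is a leap year).
June 16, 2396 → June 16, 2397: 365 days.
June 2397: 30 − 16 = 14 days remain.
Then July (31), August (31), September (30), October (31), November (30), December (31), January (31): 31 + 31 + 30 + 31 + 30 + 31 + 31 = 215 days.
February 1–19, 2398: 19 days (2398 is not a leap year).
Residual: 248 days.
Total: 979 days.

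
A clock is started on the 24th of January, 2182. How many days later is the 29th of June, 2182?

January 2182: 31 − 24 = 7 days remain.
Then February 2182 (28), March (31), April (30), May (31): 28 + 31 + 30 + 31 = 120 days.
June 1–29, 2182: 29 days.
Total: 7 + 120 + 29 = 156 days.

156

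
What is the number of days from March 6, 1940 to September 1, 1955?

Day-of-year of March 6, 1940: 66.
Day-of-year of September 1, 1955: 244.
1940 has 366 days, so 366 − 66 = 300 days remain in 1940.
Full years 1941–1954: 11 common + 3 leap = 11×365 + 3×366 = 5113 days.
Total: 300 + 5113 + 244 = 5657 days.

5657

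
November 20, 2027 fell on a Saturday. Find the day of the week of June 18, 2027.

Friday

Count forward from the earlier date (June 18, 2027) to the later (November 20, 2027):
June 2027: 30 − 18 = 12 days remain.
Then July (31), August (31), September (30), October (31): 31 + 31 + 30 + 31 = 123 days.
November 1–20, 2027: 20 days.
Total: 12 + 123 + 20 = 155 days.
155 mod 7 = 1, so 1 day before Saturday is Friday.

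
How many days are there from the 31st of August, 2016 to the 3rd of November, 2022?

Day-of-year of August 31, 2016: 244.
Day-of-year of November 3, 2022: 307.
2016 has 366 days, so 366 − 244 = 122 days remain in 2016.
Full years: 2017: 365; 2018: 365; 2019: 365; 2020: 366; 2021: 365. Sum = 1826.
Total: 122 + 1826 + 307 = 2255 days.

2255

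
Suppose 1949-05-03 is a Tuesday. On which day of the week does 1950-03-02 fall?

Day-of-year of May 3, 1949: 123.
Day-of-year of March 2, 1950: 61.
1949 has 365 days, so 365 − 123 = 242 days remain in 1949.
Total: 242 + 61 = 303 days.
303 mod 7 = 2, so 2 days after Tuesday is Thursday.

Thursday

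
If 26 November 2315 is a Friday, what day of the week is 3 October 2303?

Saturday

Count forward from the earlier date (October 3, 2303) to the later (November 26, 2315):
Day-of-year of October 3, 2303: 276.
Day-of-year of November 26, 2315: 330.
2303 has 365 days, so 365 − 276 = 89 days remain in 2303.
Full years 2304–2314: 8 common + 3 leap = 8×365 + 3×366 = 4018 days.
Total: 89 + 4018 + 330 = 4437 days.
4437 mod 7 = 6, so 6 days before Friday is Saturday.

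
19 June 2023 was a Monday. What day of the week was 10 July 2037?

From June 19, 2023 to June 19, 2037: 14 years, of which 4 contain a Feb 29 — 10×365 + 4×366 = 5114 days.
June 2037: 30 − 19 = 11 days remain.
July 1–10, 2037: 10 days.
Residual: 21 days.
Total: 5135 days.
5135 mod 7 = 4, so 4 days after Monday is Friday.

Friday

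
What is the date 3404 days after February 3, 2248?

May 30, 2257

Count 3404 days after February 3, 2248:
From February 3, 2248 to February 3, 2257: 9 years, of which 3 contain a Feb 29 — 6×365 + 3×366 = 3288 days.
February 2257: 28 − 3 = 25 days remain (2257 is not a leap year, so February has 28 days).
Then March (31), April (30): 31 + 30 = 61 days.
May 1–30, 2257: 30 days.
Residual: 116 days.
Total: 3404 days.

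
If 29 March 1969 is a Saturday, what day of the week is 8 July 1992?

Wednesday

Day-of-year of March 29, 1969: 88.
Day-of-year of July 8, 1992: 190.
1969 has 365 days, so 365 − 88 = 277 days remain in 1969.
Full years 1970–1991: 17 common + 5 leap = 17×365 + 5×366 = 8035 days.
Total: 277 + 8035 + 190 = 8502 days.
8502 mod 7 = 4, so 4 days after Saturday is Wednesday.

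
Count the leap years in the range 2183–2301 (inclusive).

28

Years divisible by 4: 2184, 2188, …, 2300 — 30 in all.
Of these, 2200, 2300 are divisible by 100 but not 400, so not leap.
Leap years: 30 − 2 = 28.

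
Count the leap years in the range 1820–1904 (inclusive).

21

Years divisible by 4: 1820, 1824, …, 1904 — 22 in all.
Of these, 1900 is divisible by 100 but not 400, so not leap.
Leap years: 22 − 1 = 21.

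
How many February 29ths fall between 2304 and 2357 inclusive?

Years divisible by 4: 2304, 2308, …, 2356 — 14 in all.
No century exceptions apply. Count: 14.

14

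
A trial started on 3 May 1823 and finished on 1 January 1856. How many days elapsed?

Day-of-year of May 3, 1823: 123.
Day-of-year of January 1, 1856: 1.
1823 has 365 days, so 365 − 123 = 242 days remain in 1823.
Full years 1824–1855: 24 common + 8 leap = 24×365 + 8×366 = 11688 days.
Total: 242 + 11688 + 1 = 11931 days.

11931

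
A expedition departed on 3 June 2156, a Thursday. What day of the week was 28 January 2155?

Tuesday

Count forward from the earlier date (January 28, 2155) to the later (June 3, 2156):
January 2155: 31 − 28 = 3 days remain.
Then 16 full months totalling 486 days.
June 1–3, 2156: 3 days.
Total: 3 + 486 + 3 = 492 days.
492 mod 7 = 2, so 2 days before Thursday is Tuesday.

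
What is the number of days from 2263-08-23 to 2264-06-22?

304

August 2263: 31 − 23 = 8 days remain.
Then 9 full months totalling 274 days.
June 1–22, 2264: 22 days.
Total: 8 + 274 + 22 = 304 days.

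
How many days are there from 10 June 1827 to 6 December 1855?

From June 10, 1827 to June 10, 1855: 28 years, of which 7 contain a Feb 29 — 21×365 + 7×366 = 10227 days.
June 1855: 30 − 10 = 20 days remain.
Then July (31), August (31), September (30), October (31), November (30): 31 + 31 + 30 + 31 + 30 = 153 days.
December 1–6, 1855: 6 days.
Residual: 179 days.
Total: 10406 days.

10406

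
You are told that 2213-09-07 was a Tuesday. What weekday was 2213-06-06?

Count forward from the earlier date (June 6, 2213) to the later (September 7, 2213):
June 2213: 30 − 6 = 24 days remain.
Then July (31), August (31): 31 + 31 = 62 days.
September 1–7, 2213: 7 days.
Total: 24 + 62 + 7 = 93 days.
93 mod 7 = 2, so 2 days before Tuesday is Sunday.

Sunday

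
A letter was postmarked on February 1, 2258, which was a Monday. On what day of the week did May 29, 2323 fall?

From February 1, 2258 to February 1, 2323: 65 years, of which 15 contain a Feb 29 — 50×365 + 15×366 = 23740 days.
(2300 is not a leap year (divisible by 100 but not 400).)
February 2323: 28 − 1 = 27 days remain (2323 is not a leap year, so February has 28 days).
Then March (31), April (30): 31 + 30 = 61 days.
May 1–29, 2323: 29 days.
Residual: 117 days.
Total: 23857 days.
23857 mod 7 = 1, so 1 day after Monday is Tuesday.

Tuesday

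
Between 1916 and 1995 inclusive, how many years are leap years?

20

Years divisible by 4: 1916, 1920, …, 1992 — 20 in all.
No century exceptions apply. Count: 20.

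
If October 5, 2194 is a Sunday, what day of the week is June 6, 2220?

Day-of-year of October 5, 2194: 278.
Day-of-year of June 6, 2220: 158.
2194 has 365 days, so 365 − 278 = 87 days remain in 2194.
Full years 2195–2219: 20 common + 5 leap = 20×365 + 5×366 = 9130 days.
Total: 87 + 9130 + 158 = 9375 days.
9375 mod 7 = 2, so 2 days after Sunday is Tuesday.

Tuesday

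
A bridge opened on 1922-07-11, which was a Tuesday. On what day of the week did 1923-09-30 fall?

July 1922: 31 − 11 = 20 days remain.
Then 13 full months totalling 396 days.
September 1–30, 1923: 30 days.
Total: 20 + 396 + 30 = 446 days.
446 mod 7 = 5, so 5 days after Tuesday is Sunday.

Sunday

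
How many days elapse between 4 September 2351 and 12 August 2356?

September 4, 2351 → September 4, 2352: 366 days (2352 is a leap year).
September 4, 2352 → September 4, 2353: 365 days.
September 4, 2353 → September 4, 2354: 365 days.
September 4, 2354 → September 4, 2355: 365 days.
September 2355: 30 − 4 = 26 days remain.
Then 10 full months totalling 305 days.
August 1–12, 2356: 12 days.
Residual: 343 days.
Total: 1804 days.

1804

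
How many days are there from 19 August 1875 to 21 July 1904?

From August 19, 1875 to August 19, 1903: 28 years, of which 6 contain a Feb 29 — 22×365 + 6×366 = 10226 days.
(1900 is not a leap year (divisible by 100 but not 400).)
August 1903: 31 − 19 = 12 days remain.
Then 10 full months totalling 304 days.
July 1–21, 1904: 21 days.
Residual: 337 days.
Total: 10563 days.

10563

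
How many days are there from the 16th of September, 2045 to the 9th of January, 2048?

845

Day-of-year of September 16, 2045: 259.
Day-of-year of January 9, 2048: 9.
2045 has 365 days, so 365 − 259 = 106 days remain in 2045.
Full years: 2046: 365; 2047: 365. Sum = 730.
Total: 106 + 730 + 9 = 845 days.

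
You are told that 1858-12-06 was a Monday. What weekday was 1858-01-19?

Tuesday

Count forward from the earlier date (January 19, 1858) to the later (December 6, 1858):
January 1858: 31 − 19 = 12 days remain.
Then 10 full months totalling 303 days.
December 1–6, 1858: 6 days.
Total: 12 + 303 + 6 = 321 days.
321 mod 7 = 6, so 6 days before Monday is Tuesday.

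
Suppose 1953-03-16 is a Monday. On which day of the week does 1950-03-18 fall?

Saturday

Count forward from the earlier date (March 18, 1950) to the later (March 16, 1953):
Day-of-year of March 18, 1950: 77.
Day-of-year of March 16, 1953: 75.
1950 has 365 days, so 365 − 77 = 288 days remain in 1950.
Full years: 1951: 365; 1952: 366. Sum = 731.
Total: 288 + 731 + 75 = 1094 days.
1094 mod 7 = 2, so 2 days before Monday is Saturday.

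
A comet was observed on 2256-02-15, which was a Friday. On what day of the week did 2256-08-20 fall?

February 2256: 29 − 15 = 14 days remain (2256 is a leap year, so February has 29 days).
Then March (31), April (30), May (31), June (30), July (31): 31 + 30 + 31 + 30 + 31 = 153 days.
August 1–20, 2256: 20 days.
Total: 14 + 153 + 20 = 187 days.
187 mod 7 = 5, so 5 days after Friday is Wednesday.

Wednesday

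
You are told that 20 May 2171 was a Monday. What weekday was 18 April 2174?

Day-of-year of May 20, 2171: 140.
Day-of-year of April 18, 2174: 108.
2171 has 365 days, so 365 − 140 = 225 days remain in 2171.
Full years: 2172: 366; 2173: 365. Sum = 731.
Total: 225 + 731 + 108 = 1064 days.
1064 is a multiple of 7, so 18 April 2174 falls on the same weekday: Monday.

Monday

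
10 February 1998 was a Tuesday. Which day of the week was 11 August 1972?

Friday

Count forward from the earlier date (August 11, 1972) to the later (February 10, 1998):
Day-of-year of August 11, 1972: 224.
Day-of-year of February 10, 1998: 41.
1972 has 366 days, so 366 − 224 = 142 days remain in 1972.
Full years 1973–1997: 19 common + 6 leap = 19×365 + 6×366 = 9131 days.
Total: 142 + 9131 + 41 = 9314 days.
9314 mod 7 = 4, so 4 days before Tuesday is Friday.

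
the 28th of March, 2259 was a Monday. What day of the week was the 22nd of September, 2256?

Monday

Count forward from the earlier date (September 22, 2256) to the later (March 28, 2259):
Day-of-year of September 22, 2256: 266.
Day-of-year of March 28, 2259: 87.
2256 has 366 days, so 366 − 266 = 100 days remain in 2256.
Full years: 2257: 365; 2258: 365. Sum = 730.
Total: 100 + 730 + 87 = 917 days.
917 is a multiple of 7, so the 22nd of September, 2256 falls on the same weekday: Monday.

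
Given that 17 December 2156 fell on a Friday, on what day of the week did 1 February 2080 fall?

Thursday

Count forward from the earlier date (February 1, 2080) to the later (December 17, 2156):
From February 1, 2080 to February 1, 2156: 76 years, of which 18 contain a Feb 29 — 58×365 + 18×366 = 27758 days.
(2100 is not a leap year (divisible by 100 but not 400).)
February 2156: 29 − 1 = 28 days remain (2156 is a leap year, so February has 29 days).
Then 9 full months totalling 275 days.
December 1–17, 2156: 17 days.
Residual: 320 days.
Total: 28078 days.
28078 mod 7 = 1, so 1 day before Friday is Thursday.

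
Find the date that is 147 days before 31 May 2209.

4 January 2209

Count 147 days before May 31, 2209:
January 2209: 31 − 4 = 27 days remain.
Then February 2209 (28), March (31), April (30): 28 + 31 + 30 = 89 days.
May 1–31, 2209: 31 days.
Total: 27 + 89 + 31 = 147 days.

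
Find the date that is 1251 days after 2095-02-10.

2098-07-15

Count 1251 days after February 10, 2095:
Day-of-year of February 10, 2095: 41.
Day-of-year of July 15, 2098: 196.
2095 has 365 days, so 365 − 41 = 324 days remain in 2095.
Full years: 2096: 366; 2097: 365. Sum = 731.
Total: 324 + 731 + 196 = 1251 days.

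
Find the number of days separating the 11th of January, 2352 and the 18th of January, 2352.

Within January 2352: 18 − 11 = 7 days.

7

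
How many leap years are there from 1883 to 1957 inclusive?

18

Years divisible by 4: 1884, 1888, …, 1956 — 19 in all.
Of these, 1900 is divisible by 100 but not 400, so not leap.
Leap years: 19 − 1 = 18.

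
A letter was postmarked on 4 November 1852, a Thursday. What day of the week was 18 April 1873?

Day-of-year of November 4, 1852: 309.
Day-of-year of April 18, 1873: 108.
1852 has 366 days, so 366 − 309 = 57 days remain in 1852.
Full years 1853–1872: 15 common + 5 leap = 15×365 + 5×366 = 7305 days.
Total: 57 + 7305 + 108 = 7470 days.
7470 mod 7 = 1, so 1 day after Thursday is Friday.

Friday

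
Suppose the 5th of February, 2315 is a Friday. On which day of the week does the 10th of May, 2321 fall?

Tuesday

Day-of-year of February 5, 2315: 36.
Day-of-year of May 10, 2321: 130.
2315 has 365 days, so 365 − 36 = 329 days remain in 2315.
Full years: 2316: 366; 2317: 365; 2318: 365; 2319: 365; 2320: 366. Sum = 1827.
Total: 329 + 1827 + 130 = 2286 days.
2286 mod 7 = 4, so 4 days after Friday is Tuesday.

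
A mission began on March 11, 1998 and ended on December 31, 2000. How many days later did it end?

1026

March 1998: 31 − 11 = 20 days remain.
Then 32 full months totalling 975 days.
December 1–31, 2000: 31 days.
Total: 20 + 975 + 31 = 1026 days.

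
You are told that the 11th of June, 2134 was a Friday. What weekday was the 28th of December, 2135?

June 11, 2134 → June 11, 2135: 365 days.
June 2135: 30 − 11 = 19 days remain.
Then July (31), August (31), September (30), October (31), November (30): 31 + 31 + 30 + 31 + 30 = 153 days.
December 1–28, 2135: 28 days.
Residual: 200 days.
Total: 565 days.
565 mod 7 = 5, so 5 days after Friday is Wednesday.

Wednesday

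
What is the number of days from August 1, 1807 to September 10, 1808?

406

August 1, 1807 → August 1, 1808: 366 days (1808 is a leap year).
August 1808: 31 − 1 = 30 days remain.
September 1–10, 1808: 10 days.
Residual: 40 days.
Total: 406 days.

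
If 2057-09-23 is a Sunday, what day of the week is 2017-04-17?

Monday

Count forward from the earlier date (April 17, 2017) to the later (September 23, 2057):
From April 17, 2017 to April 17, 2057: 40 years, of which 10 contain a Feb 29 — 30×365 + 10×366 = 14610 days.
April 2057: 30 − 17 = 13 days remain.
Then May (31), June (30), July (31), August (31): 31 + 30 + 31 + 31 = 123 days.
September 1–23, 2057: 23 days.
Residual: 159 days.
Total: 14769 days.
14769 mod 7 = 6, so 6 days before Sunday is Monday.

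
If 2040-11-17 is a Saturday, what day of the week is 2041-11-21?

Thursday

November 2040: 30 − 17 = 13 days remain.
Then 11 full months totalling 335 days.
November 1–21, 2041: 21 days.
Total: 13 + 335 + 21 = 369 days.
369 mod 7 = 5, so 5 days after Saturday is Thursday.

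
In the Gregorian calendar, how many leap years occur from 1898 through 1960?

Years divisible by 4: 1900, 1904, …, 1960 — 16 in all.
Of these, 1900 is divisible by 100 but not 400, so not leap.
Leap years: 16 − 1 = 15.

15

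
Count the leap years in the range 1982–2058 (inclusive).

19

Years divisible by 4: 1984, 1988, …, 2056 — 19 in all.
2000 is divisible by 400, so still leap.
No century exceptions apply. Count: 19.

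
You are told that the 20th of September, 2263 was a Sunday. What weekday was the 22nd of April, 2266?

September 20, 2263 → September 20, 2264: 366 days (2264 is a leap year).
September 20, 2264 → September 20, 2265: 365 days.
September 2265: 30 − 20 = 10 days remain.
Then October (31), November (30), December (31), January (31), February 2266 (28), March (31): 31 + 30 + 31 + 31 + 28 + 31 = 182 days.
April 1–22, 2266: 22 days.
Residual: 214 days.
Total: 945 days.
945 is a multiple of 7, so the 22nd of April, 2266 falls on the same weekday: Sunday.

Sunday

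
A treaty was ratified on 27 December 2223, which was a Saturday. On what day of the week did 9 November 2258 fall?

From December 27, 2223 to December 27, 2257: 34 years, of which 9 contain a Feb 29 — 25×365 + 9×366 = 12419 days.
December 2257: 31 − 27 = 4 days remain.
Then 10 full months totalling 304 days.
November 1–9, 2258: 9 days.
Residual: 317 days.
Total: 12736 days.
12736 mod 7 = 3, so 3 days after Saturday is Tuesday.

Tuesday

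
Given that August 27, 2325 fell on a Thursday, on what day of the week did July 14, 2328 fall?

August 27, 2325 → August 27, 2326: 365 days.
August 27, 2326 → August 27, 2327: 365 days.
August 2327: 31 − 27 = 4 days remain.
Then 10 full months totalling 304 days.
July 1–14, 2328: 14 days.
Residual: 322 days.
Total: 1052 days.
1052 mod 7 = 2, so 2 days after Thursday is Saturday.

Saturday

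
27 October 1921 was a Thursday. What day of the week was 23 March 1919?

Count forward from the earlier date (March 23, 1919) to the later (October 27, 1921):
March 23, 1919 → March 23, 1920: 366 days (1920 is a leap year).
March 23, 1920 → March 23, 1921: 365 days.
March 1921: 31 − 23 = 8 days remain.
Then April (30), May (31), June (30), July (31), August (31), September (30): 30 + 31 + 30 + 31 + 31 + 30 = 183 days.
October 1–27, 1921: 27 days.
Residual: 218 days.
Total: 949 days.
949 mod 7 = 4, so 4 days before Thursday is Sunday.

Sunday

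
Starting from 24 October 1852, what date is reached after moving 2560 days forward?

28 October 1859

Count 2560 days after October 24, 1852:
Day-of-year of October 24, 1852: 298.
Day-of-year of October 28, 1859: 301.
1852 has 366 days, so 366 − 298 = 68 days remain in 1852.
Full years: 1853: 365; 1854: 365; 1855: 365; 1856: 366; 1857: 365; 1858: 365. Sum = 2191.
Total: 68 + 2191 + 301 = 2560 days.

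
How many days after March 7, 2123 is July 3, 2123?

118

March 2123: 31 − 7 = 24 days remain.
Then April (30), May (31), June (30): 30 + 31 + 30 = 91 days.
July 1–3, 2123: 3 days.
Total: 24 + 91 + 3 = 118 days.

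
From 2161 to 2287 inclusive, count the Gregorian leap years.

30

Years divisible by 4: 2164, 2168, …, 2284 — 31 in all.
Of these, 2200 is divisible by 100 but not 400, so not leap.
Leap years: 31 − 1 = 30.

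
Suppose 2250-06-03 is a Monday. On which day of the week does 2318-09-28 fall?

From June 3, 2250 to June 3, 2318: 68 years, of which 16 contain a Feb 29 — 52×365 + 16×366 = 24836 days.
(2300 is not a leap year (divisible by 100 but not 400).)
June 2318: 30 − 3 = 27 days remain.
Then July (31), August (31): 31 + 31 = 62 days.
September 1–28, 2318: 28 days.
Residual: 117 days.
Total: 24953 days.
24953 mod 7 = 5, so 5 days after Monday is Saturday.

Saturday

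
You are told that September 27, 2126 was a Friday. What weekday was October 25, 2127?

September 27, 2126 → September 27, 2127: 365 days.
September 2127: 30 − 27 = 3 days remain.
October 1–25, 2127: 25 days.
Residual: 28 days.
Total: 393 days.
393 mod 7 = 1, so 1 day after Friday is Saturday.

Saturday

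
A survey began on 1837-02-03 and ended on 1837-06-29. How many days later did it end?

146

February 1837: 28 − 3 = 25 days remain (1837 is not a leap year, so February has 28 days).
Then March (31), April (30), May (31): 31 + 30 + 31 = 92 days.
June 1–29, 1837: 29 days.
Total: 25 + 92 + 29 = 146 days.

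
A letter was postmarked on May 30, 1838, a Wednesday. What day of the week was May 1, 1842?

Sunday

Day-of-year of May 30, 1838: 150.
Day-of-year of May 1, 1842: 121.
1838 has 365 days, so 365 − 150 = 215 days remain in 1838.
Full years: 1839: 365; 1840: 366; 1841: 365. Sum = 1096.
Total: 215 + 1096 + 121 = 1432 days.
1432 mod 7 = 4, so 4 days after Wednesday is Sunday.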